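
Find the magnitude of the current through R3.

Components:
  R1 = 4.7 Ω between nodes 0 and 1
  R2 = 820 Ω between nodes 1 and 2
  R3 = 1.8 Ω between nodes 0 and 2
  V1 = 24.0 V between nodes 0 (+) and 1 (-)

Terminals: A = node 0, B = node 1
Nodal analysis, taking node 1 as the 0 V reference.
Source V1 fixes V_0 = 24 V.
KCL at each unknown node (sum of currents leaving = 0; resistances in Ω):
  Node 2: (V_2 - 0)/820 + (V_2 - 24)/1.8 = 0
Collecting terms: 0.5568 × V_2 = 13.33  =>  V_2 = 23.95 V
I_R3 = (V_0 - V_2)/R3 = (24 - 23.95)/1.8 = 0.0292 A
|I_R3| = 0.0292 A

Final answer: |I_R3| = 0.0292 A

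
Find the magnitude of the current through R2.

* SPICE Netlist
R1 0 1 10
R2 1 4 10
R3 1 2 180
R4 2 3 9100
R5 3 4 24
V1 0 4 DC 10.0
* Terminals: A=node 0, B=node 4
Nodal analysis, taking node 4 as the 0 V reference.
Source V1 fixes V_0 = 10 V.
KCL at each unknown node (sum of currents leaving = 0; resistances in Ω):
  Node 1: (V_1 - 10)/10 + (V_1 - 0)/10 + (V_1 - V_2)/180 = 0
  Node 2: (V_2 - V_1)/180 + (V_2 - V_3)/9100 = 0
  Node 3: (V_3 - V_2)/9100 + (V_3 - 0)/24 = 0
Collecting terms (coefficients in siemens):
  0.2056·V_1 - 0.005556·V_2 = 1
  0.005665·V_2 - 0.005556·V_1 - 0.0001099·V_3 = 0
  0.04178·V_3 - 0.0001099·V_2 = 0
Solving these 3 simultaneous equations (Gaussian elimination) gives:
  V_1 = 4.997 V, V_2 = 4.901 V, V_3 = 0.01289 V
I_R2 = (V_1 - V_4)/R2 = (4.997 - 0)/10 = 0.4997 A
|I_R2| = 0.4997 A

Final answer: |I_R2| = 0.4997 A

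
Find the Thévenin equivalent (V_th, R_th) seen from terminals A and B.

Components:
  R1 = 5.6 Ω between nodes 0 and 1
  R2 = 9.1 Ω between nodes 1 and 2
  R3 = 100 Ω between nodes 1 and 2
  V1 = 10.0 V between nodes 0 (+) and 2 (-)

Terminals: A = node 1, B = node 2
Step 1 — V_th is the open-circuit voltage V_A - V_B (nothing connected across the terminals).
Nodal analysis, taking node 2 as the 0 V reference.
Source V1 fixes V_0 = 10 V.
KCL at each unknown node (sum of currents leaving = 0; resistances in Ω):
  Node 1: (V_1 - 10)/5.6 + (V_1 - 0)/9.1 + (V_1 - 0)/100 = 0
Collecting terms: 0.2985 × V_1 = 1.786  =>  V_1 = 5.983 V
V_th = V_1 - V_2 = 5.983 - 0 = 5.983 V
Step 2 — R_th: zero the source — replace V1 by a short circuit (node 2 merges into node 0) — and find the resistance seen between A (node 1) and B (node 0).
Reduce the network between node 1 (A) and node 0 (B) by series/parallel combination:
  Rp1 = R1 ‖ R2 ‖ R3 (parallel, all between nodes 0 and 1) = 1/(1/5.6 + 1/9.1 + 1/100) = 3.351 Ω
R_th = 3.351 Ω

Final answer: V_th = 5.983 V, R_th = 3.351 Ω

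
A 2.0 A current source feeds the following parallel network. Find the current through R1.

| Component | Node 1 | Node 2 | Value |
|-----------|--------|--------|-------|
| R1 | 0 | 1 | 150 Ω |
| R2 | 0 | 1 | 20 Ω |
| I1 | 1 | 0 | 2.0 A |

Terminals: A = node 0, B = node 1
All resistors sit directly between nodes 0 and 1, so they are in parallel and share one voltage V; the full source current 2 A splits among them.
1/R_par = 1/150 + 1/20 = 0.05667 S  =>  R_par = 17.65 Ω
V = I × R_par = 2 × 17.65 = 35.29 V
I_R1 = V/R1 = 35.29/150 = 0.2353 A

Final answer: 0.2353 A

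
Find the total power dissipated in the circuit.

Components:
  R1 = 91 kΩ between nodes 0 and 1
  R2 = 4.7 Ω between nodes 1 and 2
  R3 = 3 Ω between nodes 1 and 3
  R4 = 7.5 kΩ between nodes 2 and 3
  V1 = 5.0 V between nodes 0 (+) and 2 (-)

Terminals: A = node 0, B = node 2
Nodal analysis, taking node 2 as the 0 V reference.
Source V1 fixes V_0 = 5 V.
KCL at each unknown node (sum of currents leaving = 0; resistances in Ω):
  Node 1: (V_1 - 5)/91000 + (V_1 - 0)/4.7 + (V_1 - V_3)/3 = 0
  Node 3: (V_3 - V_1)/3 + (V_3 - 0)/7500 = 0
Collecting terms (coefficients in siemens):
  0.5461·V_1 - 0.3333·V_3 = 0.00005495
  0.3335·V_3 - 0.3333·V_1 = 0
Determinant D = (0.5461)(0.3335) - (-0.3333)(-0.3333) = 0.071
V_1 = [(0.00005495)(0.3335) - (-0.3333)(0)]/D = 0.0002581 V
V_3 = [(0.5461)(0) - (0.00005495)(-0.3333)]/D = 0.000258 V
Power in each resistor, P = (ΔV)²/R:
  P_R1 = (5 - 0.0002581)²/91000 = 0.0002747 W
  P_R2 = (0.0002581 - 0)²/4.7 = 0.00000001417 W
  P_R3 = (0.0002581 - 0.000258)²/3 = 0.000000000000003549 W
  P_R4 = (0 - 0.000258)²/7500 = 0.000000000008873 W
P_total = P_R1 + P_R2 + P_R3 + P_R4 = 0.0002747 W

Final answer: 0.0002747 W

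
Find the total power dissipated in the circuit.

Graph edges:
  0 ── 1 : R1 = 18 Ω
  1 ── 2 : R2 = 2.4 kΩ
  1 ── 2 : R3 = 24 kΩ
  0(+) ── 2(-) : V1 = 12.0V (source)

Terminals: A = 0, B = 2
Nodal analysis, taking node 2 as the 0 V reference.
Source V1 fixes V_0 = 12 V.
KCL at each unknown node (sum of currents leaving = 0; resistances in Ω):
  Node 1: (V_1 - 12)/18 + (V_1 - 0)/2400 + (V_1 - 0)/24000 = 0
Collecting terms: 0.05601 × V_1 = 0.6667  =>  V_1 = 11.9 V
Power in each resistor, P = (ΔV)²/R:
  P_R1 = (12 - 11.9)²/18 = 0.0005356 W
  P_R2 = (11.9 - 0)²/2400 = 0.05902 W
  P_R3 = (11.9 - 0)²/24000 = 0.005902 W
P_total = P_R1 + P_R2 + P_R3 = 0.06546 W

Final answer: 0.06546 W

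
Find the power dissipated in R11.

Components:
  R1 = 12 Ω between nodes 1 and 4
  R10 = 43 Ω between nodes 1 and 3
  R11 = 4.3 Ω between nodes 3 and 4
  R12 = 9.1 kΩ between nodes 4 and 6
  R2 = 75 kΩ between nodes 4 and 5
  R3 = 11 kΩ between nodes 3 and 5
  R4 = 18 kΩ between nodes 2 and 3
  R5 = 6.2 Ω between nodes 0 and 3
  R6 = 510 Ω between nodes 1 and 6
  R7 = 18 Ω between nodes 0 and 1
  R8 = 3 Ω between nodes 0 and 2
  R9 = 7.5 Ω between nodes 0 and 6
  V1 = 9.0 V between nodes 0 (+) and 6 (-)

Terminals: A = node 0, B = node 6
Nodal analysis, taking node 6 as the 0 V reference.
Source V1 fixes V_0 = 9 V.
KCL at each unknown node (sum of currents leaving = 0; resistances in Ω):
  Node 1: (V_1 - V_4)/12 + (V_1 - 0)/510 + (V_1 - 9)/18 + (V_1 - V_3)/43 = 0
  Node 2: (V_2 - V_3)/18000 + (V_2 - 9)/3 = 0
  Node 3: (V_3 - V_5)/11000 + (V_3 - V_2)/18000 + (V_3 - 9)/6.2 + (V_3 - V_1)/43 + (V_3 - V_4)/4.3 = 0
  Node 4: (V_4 - V_1)/12 + (V_4 - V_5)/75000 + (V_4 - V_3)/4.3 + (V_4 - 0)/9100 = 0
  Node 5: (V_5 - V_4)/75000 + (V_5 - V_3)/11000 = 0
Collecting terms (coefficients in siemens):
  0.1641·V_1 - 0.02326·V_3 - 0.08333·V_4 = 0.5
  0.3334·V_2 - 0.00005556·V_3 = 3
  0.4173·V_3 - 0.02326·V_1 - 0.00005556·V_2 - 0.2326·V_4 - 0.00009091·V_5 = 1.452
  0.316·V_4 - 0.08333·V_1 - 0.2326·V_3 - 0.00001333·V_5 = 0
  0.0001042·V_5 - 0.00009091·V_3 - 0.00001333·V_4 = 0
Solving these 5 simultaneous equations (Gaussian elimination) gives:
  V_1 = 8.839 V, V_2 = 9 V, V_3 = 8.942 V, V_4 = 8.912 V
  V_5 = 8.938 V
I_R11 = (V_3 - V_4)/R11 = (8.942 - 8.912)/4.3 = 0.007005 A
P_R11 = I_R11² × R11 = (0.007005)² × 4.3 = 0.000211 W

Final answer: 0.000211 W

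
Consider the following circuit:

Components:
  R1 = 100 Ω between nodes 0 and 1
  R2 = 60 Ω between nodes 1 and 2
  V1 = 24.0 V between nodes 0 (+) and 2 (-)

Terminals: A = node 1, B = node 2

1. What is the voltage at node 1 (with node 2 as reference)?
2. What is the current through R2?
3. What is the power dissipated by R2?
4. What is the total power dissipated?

Nodal analysis, taking node 2 as the 0 V reference.
Source V1 fixes V_0 = 24 V.
KCL at each unknown node (sum of currents leaving = 0; resistances in Ω):
  Node 1: (V_1 - 24)/100 + (V_1 - 0)/60 = 0
Collecting terms: 0.02667 × V_1 = 0.24  =>  V_1 = 9 V
Part 1:
  Read off the nodal solution: V_1 = 9 V
Part 2:
  I_R2 = (V_1 - V_2)/R2 = (9 - 0)/60 = 0.15 A
  Magnitude: I_R2 = 0.15 A
Part 3:
  I_R2 = (V_1 - V_2)/R2 = (9 - 0)/60 = 0.15 A
  P_R2 = I_R2² × R2 = (0.15)² × 60 = 1.35 W
Part 4:
  Power in each resistor, P = (ΔV)²/R:
    P_R1 = (24 - 9)²/100 = 2.25 W
    P_R2 = (9 - 0)²/60 = 1.35 W
  P_total = P_R1 + P_R2 = 3.6 W

Final answers:
1. V_1 = 9 V
2. I_R2 = 0.15 A
3. P_R2 = 1.35 W
4. P_total = 3.6 W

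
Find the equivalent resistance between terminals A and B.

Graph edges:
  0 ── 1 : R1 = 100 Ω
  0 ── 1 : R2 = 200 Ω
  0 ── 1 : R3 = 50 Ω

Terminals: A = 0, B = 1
Reduce the network between node 0 (A) and node 1 (B) by series/parallel combination:
  Rp1 = R1 ‖ R2 ‖ R3 (parallel, all between nodes 0 and 1) = 1/(1/100 + 1/200 + 1/50) = 28.57 Ω
R_eq = 28.57 Ω

Final answer: 28.57 Ω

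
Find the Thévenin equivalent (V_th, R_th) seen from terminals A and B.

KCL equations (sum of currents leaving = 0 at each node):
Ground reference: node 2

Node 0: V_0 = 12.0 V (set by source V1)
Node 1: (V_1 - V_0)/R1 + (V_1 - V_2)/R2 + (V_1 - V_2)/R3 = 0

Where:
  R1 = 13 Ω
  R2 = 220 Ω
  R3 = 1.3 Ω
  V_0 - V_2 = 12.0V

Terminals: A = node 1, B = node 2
Step 1 — V_th is the open-circuit voltage V_A - V_B (nothing connected across the terminals).
Nodal analysis, taking node 2 as the 0 V reference.
Source V1 fixes V_0 = 12 V.
KCL at each unknown node (sum of currents leaving = 0; resistances in Ω):
  Node 1: (V_1 - 12)/13 + (V_1 - 0)/220 + (V_1 - 0)/1.3 = 0
Collecting terms: 0.8507 × V_1 = 0.9231  =>  V_1 = 1.085 V
V_th = V_1 - V_2 = 1.085 - 0 = 1.085 V
Step 2 — R_th: zero the source — replace V1 by a short circuit (node 2 merges into node 0) — and find the resistance seen between A (node 1) and B (node 0).
Reduce the network between node 1 (A) and node 0 (B) by series/parallel combination:
  Rp1 = R1 ‖ R2 ‖ R3 (parallel, all between nodes 0 and 1) = 1/(1/13 + 1/220 + 1/1.3) = 1.176 Ω
R_th = 1.176 Ω

Final answer: V_th = 1.085 V, R_th = 1.176 Ω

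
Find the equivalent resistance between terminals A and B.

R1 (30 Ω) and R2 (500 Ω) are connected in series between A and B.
Reduce the network between node 0 (A) and node 2 (B) by series/parallel combination:
  Rs1 = R1 + R2 (series, joined only at node 1) = 30 + 500 = 530 Ω
R_eq = 530 Ω

Final answer: 530 Ω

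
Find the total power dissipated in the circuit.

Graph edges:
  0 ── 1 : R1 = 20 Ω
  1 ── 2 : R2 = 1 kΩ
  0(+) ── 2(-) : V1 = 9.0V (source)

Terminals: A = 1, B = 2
Nodal analysis, taking node 2 as the 0 V reference.
Source V1 fixes V_0 = 9 V.
KCL at each unknown node (sum of currents leaving = 0; resistances in Ω):
  Node 1: (V_1 - 9)/20 + (V_1 - 0)/1000 = 0
Collecting terms: 0.051 × V_1 = 0.45  =>  V_1 = 8.824 V
Power in each resistor, P = (ΔV)²/R:
  P_R1 = (9 - 8.824)²/20 = 0.001557 W
  P_R2 = (8.824 - 0)²/1000 = 0.07785 W
P_total = P_R1 + P_R2 = 0.07941 W

Final answer: 0.07941 W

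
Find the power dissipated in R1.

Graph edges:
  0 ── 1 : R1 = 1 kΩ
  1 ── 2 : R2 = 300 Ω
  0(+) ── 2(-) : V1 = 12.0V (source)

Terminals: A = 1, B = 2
Nodal analysis, taking node 2 as the 0 V reference.
Source V1 fixes V_0 = 12 V.
KCL at each unknown node (sum of currents leaving = 0; resistances in Ω):
  Node 1: (V_1 - 12)/1000 + (V_1 - 0)/300 = 0
Collecting terms: 0.004333 × V_1 = 0.012  =>  V_1 = 2.769 V
I_R1 = (V_0 - V_1)/R1 = (12 - 2.769)/1000 = 0.009231 A
P_R1 = I_R1² × R1 = (0.009231)² × 1000 = 0.08521 W

Final answer: 0.08521 W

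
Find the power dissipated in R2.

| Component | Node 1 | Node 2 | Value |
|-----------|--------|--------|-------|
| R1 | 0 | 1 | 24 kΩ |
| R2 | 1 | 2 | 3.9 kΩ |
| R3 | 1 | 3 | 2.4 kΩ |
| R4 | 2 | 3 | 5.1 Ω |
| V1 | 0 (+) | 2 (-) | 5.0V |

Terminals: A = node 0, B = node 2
Nodal analysis, taking node 2 as the 0 V reference.
Source V1 fixes V_0 = 5 V.
KCL at each unknown node (sum of currents leaving = 0; resistances in Ω):
  Node 1: (V_1 - 5)/24000 + (V_1 - 0)/3900 + (V_1 - V_3)/2400 = 0
  Node 3: (V_3 - V_1)/2400 + (V_3 - 0)/5.1 = 0
Collecting terms (coefficients in siemens):
  0.0007147·V_1 - 0.0004167·V_3 = 0.0002083
  0.1965·V_3 - 0.0004167·V_1 = 0
Determinant D = (0.0007147)(0.1965) - (-0.0004167)(-0.0004167) = 0.0001403
V_1 = [(0.0002083)(0.1965) - (-0.0004167)(0)]/D = 0.2918 V
V_3 = [(0.0007147)(0) - (0.0002083)(-0.0004167)]/D = 0.0006188 V
I_R2 = (V_1 - V_2)/R2 = (0.2918 - 0)/3900 = 0.00007483 A
P_R2 = I_R2² × R2 = (0.00007483)² × 3900 = 0.00002184 W

Final answer: 2.184e-05 W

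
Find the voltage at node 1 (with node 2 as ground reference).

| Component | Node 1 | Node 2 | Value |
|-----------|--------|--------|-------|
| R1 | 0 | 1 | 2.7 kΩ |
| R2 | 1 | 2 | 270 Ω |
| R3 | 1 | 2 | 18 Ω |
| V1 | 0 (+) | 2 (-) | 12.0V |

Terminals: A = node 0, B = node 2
Nodal analysis, taking node 2 as the 0 V reference.
Source V1 fixes V_0 = 12 V.
KCL at each unknown node (sum of currents leaving = 0; resistances in Ω):
  Node 1: (V_1 - 12)/2700 + (V_1 - 0)/270 + (V_1 - 0)/18 = 0
Collecting terms: 0.05963 × V_1 = 0.004444  =>  V_1 = 0.07453 V
The requested potential is V_1 = 0.07453 V.

Final answer: V_1 = 0.07453 V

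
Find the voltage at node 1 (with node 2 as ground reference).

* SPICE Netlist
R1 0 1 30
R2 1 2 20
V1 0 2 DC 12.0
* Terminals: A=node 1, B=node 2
Nodal analysis, taking node 2 as the 0 V reference.
Source V1 fixes V_0 = 12 V.
KCL at each unknown node (sum of currents leaving = 0; resistances in Ω):
  Node 1: (V_1 - 12)/30 + (V_1 - 0)/20 = 0
Collecting terms: 0.08333 × V_1 = 0.4  =>  V_1 = 4.8 V
The requested potential is V_1 = 4.8 V.

Final answer: V_1 = 4.8 V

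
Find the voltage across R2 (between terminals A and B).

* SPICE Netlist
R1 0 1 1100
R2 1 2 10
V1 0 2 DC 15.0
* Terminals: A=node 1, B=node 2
R1 and R2 are in series across V1 (node 0 → node 1 → node 2), and the output A–B is taken across R2, so this is a voltage divider.
Series current: I = V1/(R1 + R2) = 15/(1100 + 10) = 15/1110 = 0.01351 A
V_R2 = I × R2 = V1 × R2/(R1 + R2) = 15 × 10/1110 = 0.1351 V

Final answer: 0.1351 V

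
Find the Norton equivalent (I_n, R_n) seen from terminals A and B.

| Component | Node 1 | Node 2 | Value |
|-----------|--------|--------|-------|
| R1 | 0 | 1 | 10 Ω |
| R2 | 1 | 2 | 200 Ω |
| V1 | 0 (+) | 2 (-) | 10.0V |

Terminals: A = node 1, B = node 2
Find the Thévenin equivalent first; then I_n = V_th/R_th and R_n = R_th.
Step 1 — V_th is the open-circuit voltage V_A - V_B (nothing connected across the terminals).
Nodal analysis, taking node 2 as the 0 V reference.
Source V1 fixes V_0 = 10 V.
KCL at each unknown node (sum of currents leaving = 0; resistances in Ω):
  Node 1: (V_1 - 10)/10 + (V_1 - 0)/200 = 0
Collecting terms: 0.105 × V_1 = 1  =>  V_1 = 9.524 V
V_th = V_1 - V_2 = 9.524 - 0 = 9.524 V
Step 2 — R_th: zero the source — replace V1 by a short circuit (node 2 merges into node 0) — and find the resistance seen between A (node 1) and B (node 0).
Reduce the network between node 1 (A) and node 0 (B) by series/parallel combination:
  Rp1 = R1 ‖ R2 (parallel, both between nodes 0 and 1) = 1/(1/10 + 1/200) = 9.524 Ω
R_th = 9.524 Ω
I_n = V_th/R_th = 9.524/9.524 = 1 A, and R_n = R_th = 9.524 Ω

Final answer: I_n = 1 A, R_n = 9.524 Ω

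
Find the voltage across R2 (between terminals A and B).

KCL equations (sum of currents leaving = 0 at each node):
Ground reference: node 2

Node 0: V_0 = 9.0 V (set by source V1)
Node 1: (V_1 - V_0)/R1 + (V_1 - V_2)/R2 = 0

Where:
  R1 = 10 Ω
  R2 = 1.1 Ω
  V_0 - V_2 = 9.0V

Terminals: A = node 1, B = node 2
R1 and R2 are in series across V1 (node 0 → node 1 → node 2), and the output A–B is taken across R2, so this is a voltage divider.
Series current: I = V1/(R1 + R2) = 9/(10 + 1.1) = 9/11.1 = 0.8108 A
V_R2 = I × R2 = V1 × R2/(R1 + R2) = 9 × 1.1/11.1 = 0.8919 V

Final answer: 0.8919 V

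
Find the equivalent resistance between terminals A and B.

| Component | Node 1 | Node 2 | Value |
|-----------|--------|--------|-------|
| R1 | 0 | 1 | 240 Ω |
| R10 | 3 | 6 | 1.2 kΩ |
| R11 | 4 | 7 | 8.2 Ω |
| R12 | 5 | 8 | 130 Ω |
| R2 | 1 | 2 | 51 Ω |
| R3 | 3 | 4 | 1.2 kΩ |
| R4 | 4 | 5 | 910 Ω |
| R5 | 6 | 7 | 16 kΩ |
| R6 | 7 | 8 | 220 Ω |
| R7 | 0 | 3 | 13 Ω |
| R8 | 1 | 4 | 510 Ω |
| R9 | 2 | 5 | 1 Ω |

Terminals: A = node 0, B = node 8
The network is not a plain series/parallel combination. Inject a 1 A test current into terminal A (node 0) and return it from terminal B (node 8); then R_eq = V_A / (1 A).
Nodal analysis, taking node 8 as the 0 V reference.
Current source I_test pushes 1 A into node 0 and draws it out of node 8.
KCL at each unknown node (sum of currents leaving = 0; resistances in Ω):
  Node 0: (V_0 - V_1)/240 + (V_0 - V_3)/13 - 1 = 0
  Node 1: (V_1 - V_0)/240 + (V_1 - V_2)/51 + (V_1 - V_4)/510 = 0
  Node 2: (V_2 - V_1)/51 + (V_2 - V_5)/1 = 0
  Node 3: (V_3 - V_0)/13 + (V_3 - V_4)/1200 + (V_3 - V_6)/1200 = 0
  Node 4: (V_4 - V_1)/510 + (V_4 - V_3)/1200 + (V_4 - V_5)/910 + (V_4 - V_7)/8.2 = 0
  Node 5: (V_5 - V_2)/1 + (V_5 - V_4)/910 + (V_5 - 0)/130 = 0
  Node 6: (V_6 - V_3)/1200 + (V_6 - V_7)/16000 = 0
  Node 7: (V_7 - V_4)/8.2 + (V_7 - V_6)/16000 + (V_7 - 0)/220 = 0
Collecting terms (coefficients in siemens):
  0.08109·V_0 - 0.004167·V_1 - 0.07692·V_3 = 1
  0.02574·V_1 - 0.004167·V_0 - 0.01961·V_2 - 0.001961·V_4 = 0
  1.02·V_2 - 0.01961·V_1 - 1·V_5 = 0
  0.07859·V_3 - 0.07692·V_0 - 0.0008333·V_4 - 0.0008333·V_6 = 0
  0.1258·V_4 - 0.001961·V_1 - 0.0008333·V_3 - 0.001099·V_5 - 0.122·V_7 = 0
  1.009·V_5 - 1·V_2 - 0.001099·V_4 = 0
  0.0008958·V_6 - 0.0008333·V_3 - 0.0000625·V_7 = 0
  0.1266·V_7 - 0.122·V_4 - 0.0000625·V_6 = 0
Solving these 8 simultaneous equations (Gaussian elimination) gives:
  V_0 = 313.1 V, V_1 = 123.8 V, V_2 = 88.54 V, V_3 = 310.4 V
  V_4 = 73.88 V, V_5 = 87.85 V, V_6 = 293.7 V, V_7 = 71.33 V
R_eq = V_0 / 1 A = 313.1 Ω

Final answer: 313.1 Ω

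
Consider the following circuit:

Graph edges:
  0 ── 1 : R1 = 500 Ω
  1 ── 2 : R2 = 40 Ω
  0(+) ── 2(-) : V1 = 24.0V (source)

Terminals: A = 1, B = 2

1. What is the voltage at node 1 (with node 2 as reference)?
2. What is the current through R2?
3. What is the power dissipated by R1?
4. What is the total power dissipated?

Nodal analysis, taking node 2 as the 0 V reference.
Source V1 fixes V_0 = 24 V.
KCL at each unknown node (sum of currents leaving = 0; resistances in Ω):
  Node 1: (V_1 - 24)/500 + (V_1 - 0)/40 = 0
Collecting terms: 0.027 × V_1 = 0.048  =>  V_1 = 1.778 V
Part 1:
  Read off the nodal solution: V_1 = 1.778 V
Part 2:
  I_R2 = (V_1 - V_2)/R2 = (1.778 - 0)/40 = 0.04444 A
  Magnitude: I_R2 = 0.04444 A
Part 3:
  I_R1 = (V_0 - V_1)/R1 = (24 - 1.778)/500 = 0.04444 A
  P_R1 = I_R1² × R1 = (0.04444)² × 500 = 0.9877 W
Part 4:
  Power in each resistor, P = (ΔV)²/R:
    P_R1 = (24 - 1.778)²/500 = 0.9877 W
    P_R2 = (1.778 - 0)²/40 = 0.07901 W
  P_total = P_R1 + P_R2 = 1.067 W

Final answers:
1. V_1 = 1.778 V
2. I_R2 = 0.04444 A
3. P_R1 = 0.9877 W
4. P_total = 1.067 W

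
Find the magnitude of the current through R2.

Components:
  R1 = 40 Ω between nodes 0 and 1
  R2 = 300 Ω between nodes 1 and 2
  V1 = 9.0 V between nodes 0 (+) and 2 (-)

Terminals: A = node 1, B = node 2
Nodal analysis, taking node 2 as the 0 V reference.
Source V1 fixes V_0 = 9 V.
KCL at each unknown node (sum of currents leaving = 0; resistances in Ω):
  Node 1: (V_1 - 9)/40 + (V_1 - 0)/300 = 0
Collecting terms: 0.02833 × V_1 = 0.225  =>  V_1 = 7.941 V
I_R2 = (V_1 - V_2)/R2 = (7.941 - 0)/300 = 0.02647 A
|I_R2| = 0.02647 A

Final answer: |I_R2| = 0.02647 A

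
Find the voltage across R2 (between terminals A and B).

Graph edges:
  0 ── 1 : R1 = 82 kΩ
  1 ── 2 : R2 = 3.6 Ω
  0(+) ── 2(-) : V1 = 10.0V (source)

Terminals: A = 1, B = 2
R1 and R2 are in series across V1 (node 0 → node 1 → node 2), and the output A–B is taken across R2, so this is a voltage divider.
Series current: I = V1/(R1 + R2) = 10/(82000 + 3.6) = 10/82000 = 0.0001219 A
V_R2 = I × R2 = V1 × R2/(R1 + R2) = 10 × 3.6/82000 = 0.000439 V

Final answer: 0.000439 V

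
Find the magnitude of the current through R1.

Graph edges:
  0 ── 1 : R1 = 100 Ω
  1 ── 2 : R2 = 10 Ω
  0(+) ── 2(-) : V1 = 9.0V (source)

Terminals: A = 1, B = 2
Nodal analysis, taking node 2 as the 0 V reference.
Source V1 fixes V_0 = 9 V.
KCL at each unknown node (sum of currents leaving = 0; resistances in Ω):
  Node 1: (V_1 - 9)/100 + (V_1 - 0)/10 = 0
Collecting terms: 0.11 × V_1 = 0.09  =>  V_1 = 0.8182 V
I_R1 = (V_0 - V_1)/R1 = (9 - 0.8182)/100 = 0.08182 A
|I_R1| = 0.08182 A

Final answer: |I_R1| = 0.08182 A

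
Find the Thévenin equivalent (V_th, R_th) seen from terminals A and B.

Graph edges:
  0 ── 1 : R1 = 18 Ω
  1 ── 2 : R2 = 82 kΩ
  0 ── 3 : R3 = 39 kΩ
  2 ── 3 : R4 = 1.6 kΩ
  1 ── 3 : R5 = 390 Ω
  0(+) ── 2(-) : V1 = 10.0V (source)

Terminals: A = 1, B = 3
Step 1 — V_th is the open-circuit voltage V_A - V_B (nothing connected across the terminals).
Nodal analysis, taking node 2 as the 0 V reference.
Source V1 fixes V_0 = 10 V.
KCL at each unknown node (sum of currents leaving = 0; resistances in Ω):
  Node 1: (V_1 - 10)/18 + (V_1 - 0)/82000 + (V_1 - V_3)/390 = 0
  Node 3: (V_3 - 10)/39000 + (V_3 - 0)/1600 + (V_3 - V_1)/390 = 0
Collecting terms (coefficients in siemens):
  0.05813·V_1 - 0.002564·V_3 = 0.5556
  0.003215·V_3 - 0.002564·V_1 = 0.0002564
Determinant D = (0.05813)(0.003215) - (-0.002564)(-0.002564) = 0.0001803
V_1 = [(0.5556)(0.003215) - (-0.002564)(0.0002564)]/D = 9.909 V
V_3 = [(0.05813)(0.0002564) - (0.5556)(-0.002564)]/D = 7.983 V
V_th = V_1 - V_3 = 9.909 - 7.983 = 1.926 V
Step 2 — R_th: zero the source — replace V1 by a short circuit (node 2 merges into node 0) — and find the resistance seen between A (node 1) and B (node 3).
Reduce the network between node 1 (A) and node 3 (B) by series/parallel combination:
  Rp1 = R1 ‖ R2 (parallel, both between nodes 0 and 1) = 1/(1/18 + 1/82000) = 18 Ω
  Rp2 = R3 ‖ R4 (parallel, both between nodes 0 and 3) = 1/(1/39000 + 1/1600) = 1537 Ω
  Rs1 = Rp1 + Rp2 (series, joined only at node 0) = 18 + 1537 = 1555 Ω
  Rp3 = R5 ‖ Rs1 (parallel, both between nodes 1 and 3) = 1/(1/390 + 1/1555) = 311.8 Ω
R_th = 311.8 Ω

Final answer: V_th = 1.926 V, R_th = 311.8 Ω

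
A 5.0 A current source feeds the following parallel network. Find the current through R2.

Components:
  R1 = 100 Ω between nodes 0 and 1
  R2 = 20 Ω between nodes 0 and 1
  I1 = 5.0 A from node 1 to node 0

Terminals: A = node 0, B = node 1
All resistors sit directly between nodes 0 and 1, so they are in parallel and share one voltage V; the full source current 5 A splits among them.
1/R_par = 1/100 + 1/20 = 0.06 S  =>  R_par = 16.67 Ω
V = I × R_par = 5 × 16.67 = 83.33 V
I_R2 = V/R2 = 83.33/20 = 4.167 A

Final answer: 4.167 A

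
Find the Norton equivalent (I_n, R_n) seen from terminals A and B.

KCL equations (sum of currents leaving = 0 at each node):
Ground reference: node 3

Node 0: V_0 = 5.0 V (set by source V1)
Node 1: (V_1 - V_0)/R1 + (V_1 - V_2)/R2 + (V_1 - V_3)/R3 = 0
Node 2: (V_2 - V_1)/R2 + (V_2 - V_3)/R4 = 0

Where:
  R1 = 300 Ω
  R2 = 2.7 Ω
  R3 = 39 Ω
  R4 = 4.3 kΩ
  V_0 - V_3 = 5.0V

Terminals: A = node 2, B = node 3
Find the Thévenin equivalent first; then I_n = V_th/R_th and R_n = R_th.
Step 1 — V_th is the open-circuit voltage V_A - V_B (nothing connected across the terminals).
Nodal analysis, taking node 3 as the 0 V reference.
Source V1 fixes V_0 = 5 V.
KCL at each unknown node (sum of currents leaving = 0; resistances in Ω):
  Node 1: (V_1 - 5)/300 + (V_1 - V_2)/2.7 + (V_1 - 0)/39 = 0
  Node 2: (V_2 - V_1)/2.7 + (V_2 - 0)/4300 = 0
Collecting terms (coefficients in siemens):
  0.3993·V_1 - 0.3704·V_2 = 0.01667
  0.3706·V_2 - 0.3704·V_1 = 0
Determinant D = (0.3993)(0.3706) - (-0.3704)(-0.3704) = 0.01082
V_1 = [(0.01667)(0.3706) - (-0.3704)(0)]/D = 0.5706 V
V_2 = [(0.3993)(0) - (0.01667)(-0.3704)]/D = 0.5703 V
V_th = V_2 - V_3 = 0.5703 - 0 = 0.5703 V
Step 2 — R_th: zero the source — replace V1 by a short circuit (node 3 merges into node 0) — and find the resistance seen between A (node 2) and B (node 0).
Reduce the network between node 2 (A) and node 0 (B) by series/parallel combination:
  Rp1 = R1 ‖ R3 (parallel, both between nodes 0 and 1) = 1/(1/300 + 1/39) = 34.51 Ω
  Rs1 = R2 + Rp1 (series, joined only at node 1) = 2.7 + 34.51 = 37.21 Ω
  Rp2 = R4 ‖ Rs1 (parallel, both between nodes 0 and 2) = 1/(1/4300 + 1/37.21) = 36.89 Ω
R_th = 36.89 Ω
I_n = V_th/R_th = 0.5703/36.89 = 0.01546 A, and R_n = R_th = 36.89 Ω

Final answer: I_n = 0.01546 A, R_n = 36.89 Ω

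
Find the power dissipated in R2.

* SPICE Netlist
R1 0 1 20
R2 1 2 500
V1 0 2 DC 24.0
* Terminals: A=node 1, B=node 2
Nodal analysis, taking node 2 as the 0 V reference.
Source V1 fixes V_0 = 24 V.
KCL at each unknown node (sum of currents leaving = 0; resistances in Ω):
  Node 1: (V_1 - 24)/20 + (V_1 - 0)/500 = 0
Collecting terms: 0.052 × V_1 = 1.2  =>  V_1 = 23.08 V
I_R2 = (V_1 - V_2)/R2 = (23.08 - 0)/500 = 0.04615 A
P_R2 = I_R2² × R2 = (0.04615)² × 500 = 1.065 W

Final answer: 1.065 W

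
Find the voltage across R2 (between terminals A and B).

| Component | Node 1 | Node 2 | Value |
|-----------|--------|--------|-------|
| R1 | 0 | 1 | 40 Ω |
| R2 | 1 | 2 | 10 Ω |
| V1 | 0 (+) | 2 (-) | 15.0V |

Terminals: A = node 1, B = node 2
R1 and R2 are in series across V1 (node 0 → node 1 → node 2), and the output A–B is taken across R2, so this is a voltage divider.
Series current: I = V1/(R1 + R2) = 15/(40 + 10) = 15/50 = 0.3 A
V_R2 = I × R2 = V1 × R2/(R1 + R2) = 15 × 10/50 = 3 V

Final answer: 3 V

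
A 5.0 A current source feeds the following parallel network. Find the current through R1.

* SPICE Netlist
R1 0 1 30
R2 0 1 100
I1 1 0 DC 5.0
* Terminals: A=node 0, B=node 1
All resistors sit directly between nodes 0 and 1, so they are in parallel and share one voltage V; the full source current 5 A splits among them.
1/R_par = 1/30 + 1/100 = 0.04333 S  =>  R_par = 23.08 Ω
V = I × R_par = 5 × 23.08 = 115.4 V
I_R1 = V/R1 = 115.4/30 = 3.846 A

Final answer: 3.846 A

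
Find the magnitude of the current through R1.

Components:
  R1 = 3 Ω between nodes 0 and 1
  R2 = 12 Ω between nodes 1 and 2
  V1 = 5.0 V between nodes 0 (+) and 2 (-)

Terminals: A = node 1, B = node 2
Nodal analysis, taking node 2 as the 0 V reference.
Source V1 fixes V_0 = 5 V.
KCL at each unknown node (sum of currents leaving = 0; resistances in Ω):
  Node 1: (V_1 - 5)/3 + (V_1 - 0)/12 = 0
Collecting terms: 0.4167 × V_1 = 1.667  =>  V_1 = 4 V
I_R1 = (V_0 - V_1)/R1 = (5 - 4)/3 = 0.3333 A
|I_R1| = 0.3333 A

Final answer: |I_R1| = 0.3333 A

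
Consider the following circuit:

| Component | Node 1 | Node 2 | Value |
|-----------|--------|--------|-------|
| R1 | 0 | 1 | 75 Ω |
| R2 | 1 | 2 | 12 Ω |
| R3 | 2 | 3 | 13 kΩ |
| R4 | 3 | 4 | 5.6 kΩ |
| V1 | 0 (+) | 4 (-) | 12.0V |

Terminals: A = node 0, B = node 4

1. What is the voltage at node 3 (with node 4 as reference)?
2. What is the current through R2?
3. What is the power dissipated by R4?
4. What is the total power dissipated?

Nodal analysis, taking node 4 as the 0 V reference.
Source V1 fixes V_0 = 12 V.
KCL at each unknown node (sum of currents leaving = 0; resistances in Ω):
  Node 1: (V_1 - 12)/75 + (V_1 - V_2)/12 = 0
  Node 2: (V_2 - V_1)/12 + (V_2 - V_3)/13000 = 0
  Node 3: (V_3 - V_2)/13000 + (V_3 - 0)/5600 = 0
Collecting terms (coefficients in siemens):
  0.09667·V_1 - 0.08333·V_2 = 0.16
  0.08341·V_2 - 0.08333·V_1 - 0.00007692·V_3 = 0
  0.0002555·V_3 - 0.00007692·V_2 = 0
Solving these 3 simultaneous equations (Gaussian elimination) gives:
  V_1 = 11.95 V, V_2 = 11.94 V, V_3 = 3.596 V
Part 1:
  Read off the nodal solution: V_3 = 3.596 V
Part 2:
  I_R2 = (V_1 - V_2)/R2 = (11.95 - 11.94)/12 = 0.0006422 A
  Magnitude: I_R2 = 0.0006422 A
Part 3:
  I_R4 = (V_3 - V_4)/R4 = (3.596 - 0)/5600 = 0.0006422 A
  P_R4 = I_R4² × R4 = (0.0006422)² × 5600 = 0.002309 W
Part 4:
  Power in each resistor, P = (ΔV)²/R:
    P_R1 = (12 - 11.95)²/75 = 0.00003093 W
    P_R2 = (11.95 - 11.94)²/12 = 0.000004948 W
    P_R3 = (11.94 - 3.596)²/13000 = 0.005361 W
    P_R4 = (3.596 - 0)²/5600 = 0.002309 W
  P_total = P_R1 + P_R2 + P_R3 + P_R4 = 0.007706 W

Final answers:
1. V_3 = 3.596 V
2. I_R2 = 0.0006422 A
3. P_R4 = 0.002309 W
4. P_total = 0.007706 W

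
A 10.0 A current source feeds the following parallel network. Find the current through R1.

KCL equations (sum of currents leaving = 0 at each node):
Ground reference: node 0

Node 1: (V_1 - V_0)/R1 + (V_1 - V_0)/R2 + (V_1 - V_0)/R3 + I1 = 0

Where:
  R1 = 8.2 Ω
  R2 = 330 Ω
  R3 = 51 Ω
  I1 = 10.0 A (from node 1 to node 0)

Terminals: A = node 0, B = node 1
All resistors sit directly between nodes 0 and 1, so they are in parallel and share one voltage V; the full source current 10 A splits among them.
1/R_par = 1/8.2 + 1/330 + 1/51 = 0.1446 S  =>  R_par = 6.916 Ω
V = I × R_par = 10 × 6.916 = 69.16 V
I_R1 = V/R1 = 69.16/8.2 = 8.434 A

Final answer: 8.434 A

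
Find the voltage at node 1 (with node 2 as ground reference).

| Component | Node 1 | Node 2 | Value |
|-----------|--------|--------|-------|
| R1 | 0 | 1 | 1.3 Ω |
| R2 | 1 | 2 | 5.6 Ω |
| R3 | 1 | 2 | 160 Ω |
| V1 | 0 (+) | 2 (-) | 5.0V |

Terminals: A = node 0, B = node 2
Nodal analysis, taking node 2 as the 0 V reference.
Source V1 fixes V_0 = 5 V.
KCL at each unknown node (sum of currents leaving = 0; resistances in Ω):
  Node 1: (V_1 - 5)/1.3 + (V_1 - 0)/5.6 + (V_1 - 0)/160 = 0
Collecting terms: 0.9541 × V_1 = 3.846  =>  V_1 = 4.031 V
The requested potential is V_1 = 4.031 V.

Final answer: V_1 = 4.031 V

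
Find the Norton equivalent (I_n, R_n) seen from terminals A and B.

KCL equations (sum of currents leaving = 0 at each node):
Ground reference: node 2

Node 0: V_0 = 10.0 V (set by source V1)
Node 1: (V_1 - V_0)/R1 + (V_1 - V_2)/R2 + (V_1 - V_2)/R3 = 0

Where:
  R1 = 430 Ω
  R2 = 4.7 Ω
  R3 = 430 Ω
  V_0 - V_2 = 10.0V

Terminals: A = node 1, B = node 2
Find the Thévenin equivalent first; then I_n = V_th/R_th and R_n = R_th.
Step 1 — V_th is the open-circuit voltage V_A - V_B (nothing connected across the terminals).
Nodal analysis, taking node 2 as the 0 V reference.
Source V1 fixes V_0 = 10 V.
KCL at each unknown node (sum of currents leaving = 0; resistances in Ω):
  Node 1: (V_1 - 10)/430 + (V_1 - 0)/4.7 + (V_1 - 0)/430 = 0
Collecting terms: 0.2174 × V_1 = 0.02326  =>  V_1 = 0.107 V
V_th = V_1 - V_2 = 0.107 - 0 = 0.107 V
Step 2 — R_th: zero the source — replace V1 by a short circuit (node 2 merges into node 0) — and find the resistance seen between A (node 1) and B (node 0).
Reduce the network between node 1 (A) and node 0 (B) by series/parallel combination:
  Rp1 = R1 ‖ R2 ‖ R3 (parallel, all between nodes 0 and 1) = 1/(1/430 + 1/4.7 + 1/430) = 4.599 Ω
R_th = 4.599 Ω
I_n = V_th/R_th = 0.107/4.599 = 0.02326 A, and R_n = R_th = 4.599 Ω

Final answer: I_n = 0.02326 A, R_n = 4.599 Ω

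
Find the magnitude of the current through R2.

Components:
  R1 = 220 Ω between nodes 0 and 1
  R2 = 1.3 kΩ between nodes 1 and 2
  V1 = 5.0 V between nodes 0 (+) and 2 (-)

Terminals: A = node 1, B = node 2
Nodal analysis, taking node 2 as the 0 V reference.
Source V1 fixes V_0 = 5 V.
KCL at each unknown node (sum of currents leaving = 0; resistances in Ω):
  Node 1: (V_1 - 5)/220 + (V_1 - 0)/1300 = 0
Collecting terms: 0.005315 × V_1 = 0.02273  =>  V_1 = 4.276 V
I_R2 = (V_1 - V_2)/R2 = (4.276 - 0)/1300 = 0.003289 A
|I_R2| = 0.003289 A

Final answer: |I_R2| = 0.003289 A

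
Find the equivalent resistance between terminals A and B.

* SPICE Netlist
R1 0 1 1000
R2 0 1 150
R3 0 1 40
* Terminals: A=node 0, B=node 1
Reduce the network between node 0 (A) and node 1 (B) by series/parallel combination:
  Rp1 = R1 ‖ R2 ‖ R3 (parallel, all between nodes 0 and 1) = 1/(1/1000 + 1/150 + 1/40) = 30.61 Ω
R_eq = 30.61 Ω

Final answer: 30.61 Ω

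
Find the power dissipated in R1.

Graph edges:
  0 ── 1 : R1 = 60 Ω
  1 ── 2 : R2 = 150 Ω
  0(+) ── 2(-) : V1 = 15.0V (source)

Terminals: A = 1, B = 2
Nodal analysis, taking node 2 as the 0 V reference.
Source V1 fixes V_0 = 15 V.
KCL at each unknown node (sum of currents leaving = 0; resistances in Ω):
  Node 1: (V_1 - 15)/60 + (V_1 - 0)/150 = 0
Collecting terms: 0.02333 × V_1 = 0.25  =>  V_1 = 10.71 V
I_R1 = (V_0 - V_1)/R1 = (15 - 10.71)/60 = 0.07143 A
P_R1 = I_R1² × R1 = (0.07143)² × 60 = 0.3061 W

Final answer: 0.3061 W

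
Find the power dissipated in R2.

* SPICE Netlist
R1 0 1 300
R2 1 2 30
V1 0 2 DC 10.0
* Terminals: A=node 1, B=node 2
Nodal analysis, taking node 2 as the 0 V reference.
Source V1 fixes V_0 = 10 V.
KCL at each unknown node (sum of currents leaving = 0; resistances in Ω):
  Node 1: (V_1 - 10)/300 + (V_1 - 0)/30 = 0
Collecting terms: 0.03667 × V_1 = 0.03333  =>  V_1 = 0.9091 V
I_R2 = (V_1 - V_2)/R2 = (0.9091 - 0)/30 = 0.0303 A
P_R2 = I_R2² × R2 = (0.0303)² × 30 = 0.02755 W

Final answer: 0.02755 W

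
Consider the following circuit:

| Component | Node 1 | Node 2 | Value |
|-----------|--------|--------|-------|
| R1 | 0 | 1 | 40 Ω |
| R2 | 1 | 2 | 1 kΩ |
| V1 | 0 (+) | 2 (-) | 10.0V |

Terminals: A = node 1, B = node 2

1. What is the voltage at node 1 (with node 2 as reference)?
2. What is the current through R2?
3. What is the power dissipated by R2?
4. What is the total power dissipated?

Nodal analysis, taking node 2 as the 0 V reference.
Source V1 fixes V_0 = 10 V.
KCL at each unknown node (sum of currents leaving = 0; resistances in Ω):
  Node 1: (V_1 - 10)/40 + (V_1 - 0)/1000 = 0
Collecting terms: 0.026 × V_1 = 0.25  =>  V_1 = 9.615 V
Part 1:
  Read off the nodal solution: V_1 = 9.615 V
Part 2:
  I_R2 = (V_1 - V_2)/R2 = (9.615 - 0)/1000 = 0.009615 A
  Magnitude: I_R2 = 0.009615 A
Part 3:
  I_R2 = (V_1 - V_2)/R2 = (9.615 - 0)/1000 = 0.009615 A
  P_R2 = I_R2² × R2 = (0.009615)² × 1000 = 0.09246 W
Part 4:
  Power in each resistor, P = (ΔV)²/R:
    P_R1 = (10 - 9.615)²/40 = 0.003698 W
    P_R2 = (9.615 - 0)²/1000 = 0.09246 W
  P_total = P_R1 + P_R2 = 0.09615 W

Final answers:
1. V_1 = 9.615 V
2. I_R2 = 0.009615 A
3. P_R2 = 0.09246 W
4. P_total = 0.09615 W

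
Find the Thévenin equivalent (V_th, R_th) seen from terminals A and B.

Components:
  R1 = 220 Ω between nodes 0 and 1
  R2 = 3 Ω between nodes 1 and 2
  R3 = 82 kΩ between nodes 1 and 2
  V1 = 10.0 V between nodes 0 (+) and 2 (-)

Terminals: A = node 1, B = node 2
Step 1 — V_th is the open-circuit voltage V_A - V_B (nothing connected across the terminals).
Nodal analysis, taking node 2 as the 0 V reference.
Source V1 fixes V_0 = 10 V.
KCL at each unknown node (sum of currents leaving = 0; resistances in Ω):
  Node 1: (V_1 - 10)/220 + (V_1 - 0)/3 + (V_1 - 0)/82000 = 0
Collecting terms: 0.3379 × V_1 = 0.04545  =>  V_1 = 0.1345 V
V_th = V_1 - V_2 = 0.1345 - 0 = 0.1345 V
Step 2 — R_th: zero the source — replace V1 by a short circuit (node 2 merges into node 0) — and find the resistance seen between A (node 1) and B (node 0).
Reduce the network between node 1 (A) and node 0 (B) by series/parallel combination:
  Rp1 = R1 ‖ R2 ‖ R3 (parallel, all between nodes 0 and 1) = 1/(1/220 + 1/3 + 1/82000) = 2.96 Ω
R_th = 2.96 Ω

Final answer: V_th = 0.1345 V, R_th = 2.96 Ω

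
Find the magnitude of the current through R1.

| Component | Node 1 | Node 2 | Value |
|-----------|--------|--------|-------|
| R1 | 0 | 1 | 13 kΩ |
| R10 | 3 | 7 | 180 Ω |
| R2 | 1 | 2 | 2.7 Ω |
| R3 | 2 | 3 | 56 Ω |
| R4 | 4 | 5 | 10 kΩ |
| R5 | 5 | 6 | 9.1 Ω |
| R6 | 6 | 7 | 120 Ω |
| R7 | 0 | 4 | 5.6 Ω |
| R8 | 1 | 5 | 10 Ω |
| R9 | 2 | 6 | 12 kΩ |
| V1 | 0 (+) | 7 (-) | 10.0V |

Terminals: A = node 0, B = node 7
Nodal analysis, taking node 7 as the 0 V reference.
Source V1 fixes V_0 = 10 V.
KCL at each unknown node (sum of currents leaving = 0; resistances in Ω):
  Node 1: (V_1 - 10)/13000 + (V_1 - V_2)/2.7 + (V_1 - V_5)/10 = 0
  Node 2: (V_2 - V_1)/2.7 + (V_2 - V_3)/56 + (V_2 - V_6)/12000 = 0
  Node 3: (V_3 - V_2)/56 + (V_3 - 0)/180 = 0
  Node 4: (V_4 - V_5)/10000 + (V_4 - 10)/5.6 = 0
  Node 5: (V_5 - V_4)/10000 + (V_5 - V_6)/9.1 + (V_5 - V_1)/10 = 0
  Node 6: (V_6 - V_5)/9.1 + (V_6 - 0)/120 + (V_6 - V_2)/12000 = 0
Collecting terms (coefficients in siemens):
  0.4704·V_1 - 0.3704·V_2 - 0.1·V_5 = 0.0007692
  0.3883·V_2 - 0.3704·V_1 - 0.01786·V_3 - 0.00008333·V_6 = 0
  0.02341·V_3 - 0.01786·V_2 = 0
  0.1787·V_4 - 0.0001·V_5 = 1.786
  0.21·V_5 - 0.1·V_1 - 0.0001·V_4 - 0.1099·V_6 = 0
  0.1183·V_6 - 0.00008333·V_2 - 0.1099·V_5 = 0
Solving these 6 simultaneous equations (Gaussian elimination) gives:
  V_1 = 0.1469 V, V_2 = 0.1453 V, V_3 = 0.1108 V, V_4 = 9.994 V
  V_5 = 0.1455 V, V_6 = 0.1353 V
I_R1 = (V_0 - V_1)/R1 = (10 - 0.1469)/13000 = 0.0007579 A
|I_R1| = 0.0007579 A

Final answer: |I_R1| = 0.0007579 A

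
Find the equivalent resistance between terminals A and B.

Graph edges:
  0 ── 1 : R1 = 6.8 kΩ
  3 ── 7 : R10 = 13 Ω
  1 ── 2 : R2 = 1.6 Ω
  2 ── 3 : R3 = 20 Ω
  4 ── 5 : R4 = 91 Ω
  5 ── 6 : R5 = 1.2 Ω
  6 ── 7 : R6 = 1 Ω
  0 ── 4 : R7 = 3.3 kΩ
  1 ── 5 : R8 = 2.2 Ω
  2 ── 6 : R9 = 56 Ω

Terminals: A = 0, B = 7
The network is not a plain series/parallel combination. Inject a 1 A test current into terminal A (node 0) and return it from terminal B (node 7); then R_eq = V_A / (1 A).
Nodal analysis, taking node 7 as the 0 V reference.
Current source I_test pushes 1 A into node 0 and draws it out of node 7.
KCL at each unknown node (sum of currents leaving = 0; resistances in Ω):
  Node 0: (V_0 - V_1)/6800 + (V_0 - V_4)/3300 - 1 = 0
  Node 1: (V_1 - V_0)/6800 + (V_1 - V_2)/1.6 + (V_1 - V_5)/2.2 = 0
  Node 2: (V_2 - V_1)/1.6 + (V_2 - V_3)/20 + (V_2 - V_6)/56 = 0
  Node 3: (V_3 - V_2)/20 + (V_3 - 0)/13 = 0
  Node 4: (V_4 - V_0)/3300 + (V_4 - V_5)/91 = 0
  Node 5: (V_5 - V_1)/2.2 + (V_5 - V_4)/91 + (V_5 - V_6)/1.2 = 0
  Node 6: (V_6 - V_2)/56 + (V_6 - V_5)/1.2 + (V_6 - 0)/1 = 0
Collecting terms (coefficients in siemens):
  0.0004501·V_0 - 0.0001471·V_1 - 0.000303·V_4 = 1
  1.08·V_1 - 0.0001471·V_0 - 0.625·V_2 - 0.4545·V_5 = 0
  0.6929·V_2 - 0.625·V_1 - 0.05·V_3 - 0.01786·V_6 = 0
  0.1269·V_3 - 0.05·V_2 = 0
  0.01129·V_4 - 0.000303·V_0 - 0.01099·V_5 = 0
  1.299·V_5 - 0.4545·V_1 - 0.01099·V_4 - 0.8333·V_6 = 0
  1.851·V_6 - 0.01786·V_2 - 0.8333·V_5 = 0
Solving these 7 simultaneous equations (Gaussian elimination) gives:
  V_0 = 2265 V, V_1 = 2.528 V, V_2 = 2.372 V, V_3 = 0.9343 V
  V_4 = 62.74 V, V_5 = 2.011 V, V_6 = 0.9281 V
R_eq = V_0 / 1 A = 2265 Ω = 2.265 kΩ

Final answer: 2.265 kΩ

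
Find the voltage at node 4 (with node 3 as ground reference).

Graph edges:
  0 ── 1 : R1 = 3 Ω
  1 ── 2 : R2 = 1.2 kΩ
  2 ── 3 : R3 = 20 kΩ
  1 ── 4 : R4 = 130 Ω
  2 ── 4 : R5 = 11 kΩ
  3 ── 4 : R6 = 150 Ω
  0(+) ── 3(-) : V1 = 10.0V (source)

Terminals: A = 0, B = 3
Nodal analysis, taking node 3 as the 0 V reference.
Source V1 fixes V_0 = 10 V.
KCL at each unknown node (sum of currents leaving = 0; resistances in Ω):
  Node 1: (V_1 - 10)/3 + (V_1 - V_2)/1200 + (V_1 - V_4)/130 = 0
  Node 2: (V_2 - V_1)/1200 + (V_2 - 0)/20000 + (V_2 - V_4)/11000 = 0
  Node 4: (V_4 - V_1)/130 + (V_4 - V_2)/11000 + (V_4 - 0)/150 = 0
Collecting terms (coefficients in siemens):
  0.3419·V_1 - 0.0008333·V_2 - 0.007692·V_4 = 3.333
  0.0009742·V_2 - 0.0008333·V_1 - 0.00009091·V_4 = 0
  0.01445·V_4 - 0.007692·V_1 - 0.00009091·V_2 = 0
Solving these 3 simultaneous equations (Gaussian elimination) gives:
  V_1 = 9.892 V, V_2 = 8.958 V, V_4 = 5.322 V
The requested potential is V_4 = 5.322 V.

Final answer: V_4 = 5.322 V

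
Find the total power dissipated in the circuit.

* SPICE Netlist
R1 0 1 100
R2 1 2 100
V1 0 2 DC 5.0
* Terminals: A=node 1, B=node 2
Nodal analysis, taking node 2 as the 0 V reference.
Source V1 fixes V_0 = 5 V.
KCL at each unknown node (sum of currents leaving = 0; resistances in Ω):
  Node 1: (V_1 - 5)/100 + (V_1 - 0)/100 = 0
Collecting terms: 0.02 × V_1 = 0.05  =>  V_1 = 2.5 V
Power in each resistor, P = (ΔV)²/R:
  P_R1 = (5 - 2.5)²/100 = 0.0625 W
  P_R2 = (2.5 - 0)²/100 = 0.0625 W
P_total = P_R1 + P_R2 = 0.125 W

Final answer: 0.125 W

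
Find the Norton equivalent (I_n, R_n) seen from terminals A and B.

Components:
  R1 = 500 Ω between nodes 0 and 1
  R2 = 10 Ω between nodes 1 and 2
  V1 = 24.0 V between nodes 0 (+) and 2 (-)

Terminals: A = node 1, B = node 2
Find the Thévenin equivalent first; then I_n = V_th/R_th and R_n = R_th.
Step 1 — V_th is the open-circuit voltage V_A - V_B (nothing connected across the terminals).
Nodal analysis, taking node 2 as the 0 V reference.
Source V1 fixes V_0 = 24 V.
KCL at each unknown node (sum of currents leaving = 0; resistances in Ω):
  Node 1: (V_1 - 24)/500 + (V_1 - 0)/10 = 0
Collecting terms: 0.102 × V_1 = 0.048  =>  V_1 = 0.4706 V
V_th = V_1 - V_2 = 0.4706 - 0 = 0.4706 V
Step 2 — R_th: zero the source — replace V1 by a short circuit (node 2 merges into node 0) — and find the resistance seen between A (node 1) and B (node 0).
Reduce the network between node 1 (A) and node 0 (B) by series/parallel combination:
  Rp1 = R1 ‖ R2 (parallel, both between nodes 0 and 1) = 1/(1/500 + 1/10) = 9.804 Ω
R_th = 9.804 Ω
I_n = V_th/R_th = 0.4706/9.804 = 0.048 A, and R_n = R_th = 9.804 Ω

Final answer: I_n = 0.048 A, R_n = 9.804 Ω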